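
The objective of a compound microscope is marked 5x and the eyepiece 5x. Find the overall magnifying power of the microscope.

25

The overall magnification of a compound microscope is the product of the objective and eyepiece magnifications:
M = M_obj x M_eye = 5 x 5 = 25.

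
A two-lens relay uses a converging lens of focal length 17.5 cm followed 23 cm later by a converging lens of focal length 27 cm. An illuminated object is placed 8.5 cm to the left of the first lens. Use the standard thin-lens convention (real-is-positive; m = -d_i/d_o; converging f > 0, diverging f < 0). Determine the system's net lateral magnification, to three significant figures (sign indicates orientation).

-4.19

Lens 1: 1/d_i1 = 1/f_1 - 1/d_o1 = 1/17.5 - 1/8.5 = -0.06050 cm^-1, so d_i1 = -16.528 cm.
m_1 = -(-16.528)/8.5 = 1.9444.
With d_i1 < 0 the first image is virtual and lies on the object side; the object distance for lens 2 is d_o2 = 23 - (-16.528) = 39.528 cm.
Lens 2: 1/d_i2 = 1/f_2 - 1/d_o2 = 1/27 - 1/(39.528) = 0.01174 cm^-1, so d_i2 = 85.191 cm.
m_2 = -(85.191)/(39.528) = -2.1552.
The system's lateral magnification is m_1 m_2 = (1.9444)(-2.1552) = -4.1907.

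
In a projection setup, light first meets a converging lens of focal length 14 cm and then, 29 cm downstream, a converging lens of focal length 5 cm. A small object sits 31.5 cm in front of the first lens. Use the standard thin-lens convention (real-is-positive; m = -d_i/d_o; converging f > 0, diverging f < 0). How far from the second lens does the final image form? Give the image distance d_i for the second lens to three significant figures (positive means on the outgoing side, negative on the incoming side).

-15.8 cm

Lens 1: 1/d_i1 = 1/f_1 - 1/d_o1 = 1/14 - 1/31.5 = 0.03968 cm^-1, so d_i1 = 25.200 cm.
The intermediate image is 25.200 cm to the right of lens 1, so d_o2 = L - d_i1 = 29 - 25.200 = 3.800 cm.
Lens 2: 1/d_i2 = 1/f_2 - 1/d_o2 = 1/5 - 1/(3.800) = -0.06316 cm^-1, so d_i2 = -15.833 cm.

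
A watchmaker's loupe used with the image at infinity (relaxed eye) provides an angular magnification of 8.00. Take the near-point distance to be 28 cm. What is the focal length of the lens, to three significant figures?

3.50 cm

For the image at infinity, M = D/f.
f = D/M = 28/8.0 = 3.500 cm.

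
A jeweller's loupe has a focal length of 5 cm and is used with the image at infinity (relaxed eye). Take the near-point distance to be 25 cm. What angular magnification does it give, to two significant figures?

M = D/f = 25/5 = 5.000.

5.0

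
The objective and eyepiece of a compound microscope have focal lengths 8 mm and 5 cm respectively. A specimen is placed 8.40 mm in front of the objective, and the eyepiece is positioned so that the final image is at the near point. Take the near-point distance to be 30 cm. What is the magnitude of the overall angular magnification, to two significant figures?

Convert to cm: f_obj = 8 mm = 0.8 cm; d_o = 8.40 mm = 0.84 cm.
Objective: 1/d_i = 1/f_obj - 1/d_o = 1/0.8 - 1/0.84 = 0.05952 cm^-1, so d_i = 16.800 cm.
m_obj = -d_i/d_o = -16.800/0.84 = -20.000.
Eyepiece angular magnification (image at near point): M_eye = 1 + D/f_e = 1 + 30/5 = 7.000.
Overall M = m_obj x M_eye = (-20.000)(7.000) = -140.00.
|M| = 140.00.

140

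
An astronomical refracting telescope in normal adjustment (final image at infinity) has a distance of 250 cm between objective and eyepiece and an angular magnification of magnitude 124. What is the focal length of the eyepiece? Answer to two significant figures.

In normal adjustment the tube length equals f_obj + f_eye and |M| = f_obj/f_eye.
So f_obj = 124 f_eye and 124 f_eye + f_eye = 250 cm, giving f_eye = 250/125 = 2.000 cm and f_obj = 248.000 cm.

2.0 cm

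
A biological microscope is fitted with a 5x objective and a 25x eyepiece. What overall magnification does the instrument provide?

125

The overall magnification of a compound microscope is the product of the objective and eyepiece magnifications:
M = M_obj x M_eye = 5 x 25 = 125.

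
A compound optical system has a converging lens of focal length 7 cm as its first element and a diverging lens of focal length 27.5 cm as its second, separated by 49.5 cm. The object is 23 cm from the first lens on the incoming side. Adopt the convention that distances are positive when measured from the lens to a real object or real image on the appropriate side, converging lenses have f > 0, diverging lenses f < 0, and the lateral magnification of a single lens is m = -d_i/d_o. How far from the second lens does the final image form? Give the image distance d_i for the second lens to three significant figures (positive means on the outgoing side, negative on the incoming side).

Applying the thin-lens equation to the first lens, 1/7 = 1/23 + 1/d_i1, which gives d_i1 = 10.062 cm.
Object distance for lens 2: d_o2 = 49.5 - 10.062 = 39.438 cm.
Applying the thin-lens equation again with f_2 = -27.5 cm and d_o2 = 39.438 cm gives d_i2 = -16.202 cm.

-16.2 cm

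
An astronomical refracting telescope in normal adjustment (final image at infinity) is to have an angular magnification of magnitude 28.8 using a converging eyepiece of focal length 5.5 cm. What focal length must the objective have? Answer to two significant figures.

|M| = f_obj/|f_eye|, so f_obj = |M| x |f_eye| = 28.8 x 5.5 = 158.400 cm.

160 cm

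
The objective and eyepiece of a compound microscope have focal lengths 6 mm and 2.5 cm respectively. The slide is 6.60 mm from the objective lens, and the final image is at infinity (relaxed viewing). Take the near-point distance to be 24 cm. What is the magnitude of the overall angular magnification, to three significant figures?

Convert to cm: f_obj = 6 mm = 0.6 cm; d_o = 6.60 mm = 0.66 cm.
Objective: 1/d_i = 1/f_obj - 1/d_o = 1/0.6 - 1/0.66 = 0.15152 cm^-1, so d_i = 6.600 cm.
m_obj = -d_i/d_o = -6.600/0.66 = -10.000.
Eyepiece angular magnification (image at infinity): M_eye = D/f_e = 24/2.5 = 9.600.
Overall M = m_obj x M_eye = (-10.000)(9.600) = -96.00.
|M| = 96.00.

96.0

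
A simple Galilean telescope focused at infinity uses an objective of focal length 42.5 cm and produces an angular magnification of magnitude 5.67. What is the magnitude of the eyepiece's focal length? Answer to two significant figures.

|M| = f_obj/|f_eye|, so |f_eye| = f_obj/|M| = 42.5/5.67 = 7.496 cm.
(The eyepiece is diverging, so its signed focal length is -7.496 cm.)

7.5 cm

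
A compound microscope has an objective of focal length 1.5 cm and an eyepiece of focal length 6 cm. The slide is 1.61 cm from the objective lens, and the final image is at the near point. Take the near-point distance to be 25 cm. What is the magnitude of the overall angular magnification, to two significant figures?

70

Objective: 1/d_i = 1/f_obj - 1/d_o = 1/1.5 - 1/1.61 = 0.04555 cm^-1, so d_i = 21.955 cm.
m_obj = -d_i/d_o = -21.955/1.61 = -13.636.
Eyepiece angular magnification (image at near point): M_eye = 1 + D/f_e = 1 + 25/6 = 5.167.
Overall M = m_obj x M_eye = (-13.636)(5.167) = -70.45.
|M| = 70.45.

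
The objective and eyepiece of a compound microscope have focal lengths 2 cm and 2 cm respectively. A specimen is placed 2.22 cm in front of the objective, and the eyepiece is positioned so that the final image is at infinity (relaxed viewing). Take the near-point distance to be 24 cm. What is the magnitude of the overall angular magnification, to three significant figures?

Objective: 1/d_i = 1/f_obj - 1/d_o = 1/2 - 1/2.22 = 0.04955 cm^-1, so d_i = 20.182 cm.
m_obj = -d_i/d_o = -20.182/2.22 = -9.091.
Eyepiece angular magnification (image at infinity): M_eye = D/f_e = 24/2 = 12.000.
Overall M = m_obj x M_eye = (-9.091)(12.000) = -109.09.
|M| = 109.09.

109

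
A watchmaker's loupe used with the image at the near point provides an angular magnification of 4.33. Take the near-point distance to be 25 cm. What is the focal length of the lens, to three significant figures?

For the image at the near point, M = 1 + D/f.
f = D/(M - 1) = 25/(4.33 - 1) = 7.508 cm.

7.51 cm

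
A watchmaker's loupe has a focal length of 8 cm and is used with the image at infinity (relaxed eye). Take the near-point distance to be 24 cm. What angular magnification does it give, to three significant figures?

3.00

M = D/f = 24/8 = 3.000.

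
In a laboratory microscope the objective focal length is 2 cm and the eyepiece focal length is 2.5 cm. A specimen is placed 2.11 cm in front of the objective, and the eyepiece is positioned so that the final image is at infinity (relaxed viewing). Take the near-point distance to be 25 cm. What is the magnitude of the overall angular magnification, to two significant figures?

180

Objective: 1/d_i = 1/f_obj - 1/d_o = 1/2 - 1/2.11 = 0.02607 cm^-1, so d_i = 38.364 cm.
m_obj = -d_i/d_o = -38.364/2.11 = -18.182.
Eyepiece angular magnification (image at infinity): M_eye = D/f_e = 25/2.5 = 10.000.
Overall M = m_obj x M_eye = (-18.182)(10.000) = -181.82.
|M| = 181.82.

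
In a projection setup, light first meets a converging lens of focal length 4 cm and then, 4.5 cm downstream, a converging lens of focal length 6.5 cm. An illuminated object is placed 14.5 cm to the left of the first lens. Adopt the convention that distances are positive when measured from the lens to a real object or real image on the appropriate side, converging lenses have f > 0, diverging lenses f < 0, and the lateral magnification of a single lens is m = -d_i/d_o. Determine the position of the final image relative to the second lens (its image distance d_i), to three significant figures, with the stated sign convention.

Applying the thin-lens equation to the first lens, 1/4 = 1/14.5 + 1/d_i1, which gives d_i1 = 5.524 cm.
This image would form 5.524 cm past lens 1, i.e. 1.024 cm beyond lens 2, so it is a virtual object for lens 2: d_o2 = 4.5 - 5.524 = -1.024 cm.
Applying the thin-lens equation again with f_2 = 6.5 cm and d_o2 = -1.024 cm gives d_i2 = 0.884 cm.

0.884 cm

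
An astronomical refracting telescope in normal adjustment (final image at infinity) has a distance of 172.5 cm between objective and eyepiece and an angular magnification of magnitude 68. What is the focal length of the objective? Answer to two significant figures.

170 cm

In normal adjustment the tube length equals f_obj + f_eye and |M| = f_obj/f_eye.
So f_obj = 68 f_eye and 68 f_eye + f_eye = 172.5 cm, giving f_eye = 172.5/69 = 2.500 cm and f_obj = 170.000 cm.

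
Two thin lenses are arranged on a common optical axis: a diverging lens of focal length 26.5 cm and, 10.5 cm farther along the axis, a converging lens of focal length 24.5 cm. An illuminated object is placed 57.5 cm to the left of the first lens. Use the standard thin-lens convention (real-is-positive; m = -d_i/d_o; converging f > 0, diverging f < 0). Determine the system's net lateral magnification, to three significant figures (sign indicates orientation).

-1.87

Lens 1: 1/d_i1 = 1/f_1 - 1/d_o1 = 1/(-26.5) - 1/57.5 = -0.05513 cm^-1, so d_i1 = -18.140 cm.
m_1 = -(-18.140)/57.5 = 0.3155.
The intermediate image is virtual, 18.140 cm to the left of lens 1, so d_o2 = L - d_i1 = 10.5 - (-18.140) = 28.640 cm.
Lens 2: 1/d_i2 = 1/f_2 - 1/d_o2 = 1/24.5 - 1/(28.640) = 0.00590 cm^-1, so d_i2 = 169.492 cm.
m_2 = -(169.492)/(28.640) = -5.9180.
The system's lateral magnification is m_1 m_2 = (0.3155)(-5.9180) = -1.8670.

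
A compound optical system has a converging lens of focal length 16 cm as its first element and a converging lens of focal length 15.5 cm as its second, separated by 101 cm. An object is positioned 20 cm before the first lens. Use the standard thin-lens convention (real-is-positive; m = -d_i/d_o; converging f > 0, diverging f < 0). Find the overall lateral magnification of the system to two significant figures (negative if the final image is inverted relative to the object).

11

Lens 1: 1/d_i1 = 1/f_1 - 1/d_o1 = 1/16 - 1/20 = 0.01250 cm^-1, so d_i1 = 80.000 cm.
m_1 = -(80.000)/20 = -4.0000.
Object distance for lens 2: d_o2 = 101 - 80.000 = 21.000 cm.
Lens 2: 1/d_i2 = 1/f_2 - 1/d_o2 = 1/15.5 - 1/(21.000) = 0.01690 cm^-1, so d_i2 = 59.182 cm.
m_2 = -(59.182)/(21.000) = -2.8182.
The system's lateral magnification is m_1 m_2 = (-4.0000)(-2.8182) = 11.2727.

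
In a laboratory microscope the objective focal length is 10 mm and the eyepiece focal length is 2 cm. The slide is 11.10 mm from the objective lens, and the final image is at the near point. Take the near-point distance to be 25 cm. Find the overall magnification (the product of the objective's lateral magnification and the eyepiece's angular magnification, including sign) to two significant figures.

Convert to cm: f_obj = 10 mm = 1 cm; d_o = 11.10 mm = 1.11 cm.
Objective: 1/d_i = 1/f_obj - 1/d_o = 1/1 - 1/1.11 = 0.09910 cm^-1, so d_i = 10.091 cm.
m_obj = -d_i/d_o = -10.091/1.11 = -9.091.
Eyepiece angular magnification (image at near point): M_eye = 1 + D/f_e = 1 + 25/2 = 13.500.
Overall M = m_obj x M_eye = (-9.091)(13.500) = -122.73.

-120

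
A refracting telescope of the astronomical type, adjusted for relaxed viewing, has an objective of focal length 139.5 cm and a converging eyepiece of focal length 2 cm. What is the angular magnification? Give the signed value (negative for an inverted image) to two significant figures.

M = -f_obj/f_eye = -139.5/(2) = -69.750.

-70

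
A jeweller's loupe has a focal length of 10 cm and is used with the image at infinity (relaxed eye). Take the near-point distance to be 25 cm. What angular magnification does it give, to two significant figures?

2.5

M = D/f = 25/10 = 2.500.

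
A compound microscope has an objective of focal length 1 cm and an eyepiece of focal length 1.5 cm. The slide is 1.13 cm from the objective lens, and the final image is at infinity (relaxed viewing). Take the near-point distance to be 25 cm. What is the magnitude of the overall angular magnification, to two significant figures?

Objective: 1/d_i = 1/f_obj - 1/d_o = 1/1 - 1/1.13 = 0.11504 cm^-1, so d_i = 8.692 cm.
m_obj = -d_i/d_o = -8.692/1.13 = -7.692.
Eyepiece angular magnification (image at infinity): M_eye = D/f_e = 25/1.5 = 16.667.
Overall M = m_obj x M_eye = (-7.692)(16.667) = -128.21.
|M| = 128.21.

130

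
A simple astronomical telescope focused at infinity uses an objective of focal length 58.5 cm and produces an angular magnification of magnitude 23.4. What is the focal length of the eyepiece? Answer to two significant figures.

|M| = f_obj/f_eye, so f_eye = f_obj/|M| = 58.5/23.4 = 2.500 cm.

2.5 cm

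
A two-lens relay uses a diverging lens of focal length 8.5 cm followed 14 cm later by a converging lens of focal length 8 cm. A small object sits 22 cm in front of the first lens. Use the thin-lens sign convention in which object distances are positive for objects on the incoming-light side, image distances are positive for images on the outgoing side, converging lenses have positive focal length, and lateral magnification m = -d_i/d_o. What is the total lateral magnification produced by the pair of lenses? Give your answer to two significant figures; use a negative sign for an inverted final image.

-0.18

Applying the thin-lens equation to the first lens, 1/(-8.5) = 1/22 + 1/d_i1, which gives d_i1 = -6.131 cm.
Its lateral magnification is m_1 = -d_i1/d_o1 = -(-6.131)/22 = 0.2787.
With d_i1 < 0 the first image is virtual and lies on the object side; the object distance for lens 2 is d_o2 = 14 - (-6.131) = 20.131 cm.
Applying the thin-lens equation again with f_2 = 8 cm and d_o2 = 20.131 cm gives d_i2 = 13.276 cm.
m_2 = -(13.276)/(20.131) = -0.6595.
The system's lateral magnification is m_1 m_2 = (0.2787)(-0.6595) = -0.1838.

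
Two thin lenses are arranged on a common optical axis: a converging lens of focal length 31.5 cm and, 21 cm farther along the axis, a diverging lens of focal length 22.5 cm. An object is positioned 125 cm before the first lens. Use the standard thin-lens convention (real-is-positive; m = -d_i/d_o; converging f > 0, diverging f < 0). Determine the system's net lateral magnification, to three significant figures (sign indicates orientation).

First lens: d_i1 = 1/(1/31.5 - 1/125) = 42.112 cm.
m_1 = -(42.112)/125 = -0.3369.
Since 42.112 cm > 21 cm, the first image lies past the second lens and serves as a virtual object: d_o2 = L - d_i1 = -21.112 cm.
Second lens: d_i2 = 1/(1/(-22.5) - 1/(-21.112)) = 342.312 cm.
m_2 = -(342.312)/(-21.112) = 16.2139.
The system's lateral magnification is m_1 m_2 = (-0.3369)(16.2139) = -5.4624.

-5.46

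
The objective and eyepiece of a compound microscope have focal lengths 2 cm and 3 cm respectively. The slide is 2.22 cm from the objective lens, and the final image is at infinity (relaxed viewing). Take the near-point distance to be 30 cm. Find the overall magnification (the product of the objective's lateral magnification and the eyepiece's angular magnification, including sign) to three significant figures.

Objective: 1/d_i = 1/f_obj - 1/d_o = 1/2 - 1/2.22 = 0.04955 cm^-1, so d_i = 20.182 cm.
m_obj = -d_i/d_o = -20.182/2.22 = -9.091.
Eyepiece angular magnification (image at infinity): M_eye = D/f_e = 30/3 = 10.000.
Overall M = m_obj x M_eye = (-9.091)(10.000) = -90.91.

-90.9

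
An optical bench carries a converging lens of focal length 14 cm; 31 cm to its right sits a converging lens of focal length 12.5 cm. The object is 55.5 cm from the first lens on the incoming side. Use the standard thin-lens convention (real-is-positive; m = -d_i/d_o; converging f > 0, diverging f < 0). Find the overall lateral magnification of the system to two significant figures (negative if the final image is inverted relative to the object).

-19

Lens 1: 1/d_i1 = 1/f_1 - 1/d_o1 = 1/14 - 1/55.5 = 0.05341 cm^-1, so d_i1 = 18.723 cm.
m_1 = -(18.723)/55.5 = -0.3373.
The intermediate image is 18.723 cm to the right of lens 1, so d_o2 = L - d_i1 = 31 - 18.723 = 12.277 cm.
Lens 2: 1/d_i2 = 1/f_2 - 1/d_o2 = 1/12.5 - 1/(12.277) = -0.00145 cm^-1, so d_i2 = -688.514 cm.
m_2 = -(-688.514)/(12.277) = 56.0811.
Total m = m_1 x m_2 = (-0.3373)(56.0811) = -18.9189.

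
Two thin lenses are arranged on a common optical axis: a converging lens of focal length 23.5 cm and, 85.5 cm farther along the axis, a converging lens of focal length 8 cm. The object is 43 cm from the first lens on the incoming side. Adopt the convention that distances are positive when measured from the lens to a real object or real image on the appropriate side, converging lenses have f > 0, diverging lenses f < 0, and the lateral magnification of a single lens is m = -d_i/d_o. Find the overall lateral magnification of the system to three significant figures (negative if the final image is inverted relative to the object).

0.375

Lens 1: 1/d_i1 = 1/f_1 - 1/d_o1 = 1/23.5 - 1/43 = 0.01930 cm^-1, so d_i1 = 51.821 cm.
m_1 = -(51.821)/43 = -1.2051.
The intermediate image is 51.821 cm to the right of lens 1, so d_o2 = L - d_i1 = 85.5 - 51.821 = 33.679 cm.
Lens 2: 1/d_i2 = 1/f_2 - 1/d_o2 = 1/8 - 1/(33.679) = 0.09531 cm^-1, so d_i2 = 10.492 cm.
m_2 = -(10.492)/(33.679) = -0.3115.
Total m = m_1 x m_2 = (-1.2051)(-0.3115) = 0.3754.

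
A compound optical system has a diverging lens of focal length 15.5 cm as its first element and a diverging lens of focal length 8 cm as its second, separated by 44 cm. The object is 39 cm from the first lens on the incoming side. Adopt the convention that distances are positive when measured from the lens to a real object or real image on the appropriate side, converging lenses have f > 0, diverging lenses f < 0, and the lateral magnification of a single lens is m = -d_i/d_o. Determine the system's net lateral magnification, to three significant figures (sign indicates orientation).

0.0361

Lens 1: 1/d_i1 = 1/f_1 - 1/d_o1 = 1/(-15.5) - 1/39 = -0.09016 cm^-1, so d_i1 = -11.092 cm.
m_1 = -(-11.092)/39 = 0.2844.
The intermediate image is virtual, 11.092 cm to the left of lens 1, so d_o2 = L - d_i1 = 44 - (-11.092) = 55.092 cm.
Lens 2: 1/d_i2 = 1/f_2 - 1/d_o2 = 1/(-8) - 1/(55.092) = -0.14315 cm^-1, so d_i2 = -6.986 cm.
m_2 = -(-6.986)/(55.092) = 0.1268.
The system's lateral magnification is m_1 m_2 = (0.2844)(0.1268) = 0.0361.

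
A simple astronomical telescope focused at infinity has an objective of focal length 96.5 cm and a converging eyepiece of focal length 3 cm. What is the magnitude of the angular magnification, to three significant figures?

|M| = f_obj/|f_eye| = 96.5/3 = 32.167.

32.2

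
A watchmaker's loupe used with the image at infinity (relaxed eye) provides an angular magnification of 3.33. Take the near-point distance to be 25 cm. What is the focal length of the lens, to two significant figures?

For the image at infinity, M = D/f.
f = D/M = 25/3.33 = 7.508 cm.

7.5 cm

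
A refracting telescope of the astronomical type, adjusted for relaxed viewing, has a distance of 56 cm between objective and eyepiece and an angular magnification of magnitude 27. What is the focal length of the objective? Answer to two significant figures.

In normal adjustment the tube length equals f_obj + f_eye and |M| = f_obj/f_eye.
So f_obj = 27 f_eye and 27 f_eye + f_eye = 56 cm, giving f_eye = 56/28 = 2.000 cm and f_obj = 54.000 cm.

54 cm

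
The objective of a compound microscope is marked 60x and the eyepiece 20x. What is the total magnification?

The overall magnification of a compound microscope is the product of the objective and eyepiece magnifications:
M = M_obj x M_eye = 60 x 20 = 1200.

1200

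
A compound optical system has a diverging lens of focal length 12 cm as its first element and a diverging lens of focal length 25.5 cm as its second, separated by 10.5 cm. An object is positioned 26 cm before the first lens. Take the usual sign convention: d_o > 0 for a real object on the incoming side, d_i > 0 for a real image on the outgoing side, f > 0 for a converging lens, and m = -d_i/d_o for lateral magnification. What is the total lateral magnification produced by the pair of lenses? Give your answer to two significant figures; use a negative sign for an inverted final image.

First lens: d_i1 = 1/(1/(-12) - 1/26) = -8.211 cm.
m_1 = -(-8.211)/26 = 0.3158.
The intermediate image is virtual, 8.211 cm to the left of lens 1, so d_o2 = L - d_i1 = 10.5 - (-8.211) = 18.711 cm.
Second lens: d_i2 = 1/(1/(-25.5) - 1/(18.711)) = -10.792 cm.
m_2 = -(-10.792)/(18.711) = 0.5768.
Overall magnification: m = m_1 m_2 = 0.1821.

0.18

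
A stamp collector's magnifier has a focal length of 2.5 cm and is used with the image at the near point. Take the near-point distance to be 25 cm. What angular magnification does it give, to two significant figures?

M = 1 + D/f = 1 + 25/2.5 = 11.000.

11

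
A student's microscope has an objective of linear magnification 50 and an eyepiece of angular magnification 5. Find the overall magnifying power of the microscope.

250

The overall magnification of a compound microscope is the product of the objective and eyepiece magnifications:
M = M_obj x M_eye = 50 x 5 = 250.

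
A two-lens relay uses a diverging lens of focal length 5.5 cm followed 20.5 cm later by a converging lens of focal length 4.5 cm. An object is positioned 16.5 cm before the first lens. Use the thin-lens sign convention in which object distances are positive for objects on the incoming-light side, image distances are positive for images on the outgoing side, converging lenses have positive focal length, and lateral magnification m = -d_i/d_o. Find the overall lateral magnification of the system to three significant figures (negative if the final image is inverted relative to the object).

Lens 1: 1/d_i1 = 1/f_1 - 1/d_o1 = 1/(-5.5) - 1/16.5 = -0.24242 cm^-1, so d_i1 = -4.125 cm.
m_1 = -(-4.125)/16.5 = 0.2500.
The intermediate image is virtual, 4.125 cm to the left of lens 1, so d_o2 = L - d_i1 = 20.5 - (-4.125) = 24.625 cm.
Lens 2: 1/d_i2 = 1/f_2 - 1/d_o2 = 1/4.5 - 1/(24.625) = 0.18161 cm^-1, so d_i2 = 5.506 cm.
m_2 = -(5.506)/(24.625) = -0.2236.
The system's lateral magnification is m_1 m_2 = (0.2500)(-0.2236) = -0.0559.

-0.0559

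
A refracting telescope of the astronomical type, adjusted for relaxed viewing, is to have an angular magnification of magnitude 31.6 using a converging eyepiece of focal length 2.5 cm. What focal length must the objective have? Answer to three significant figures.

|M| = f_obj/|f_eye|, so f_obj = |M| x |f_eye| = 31.6 x 2.5 = 79.000 cm.

79.0 cm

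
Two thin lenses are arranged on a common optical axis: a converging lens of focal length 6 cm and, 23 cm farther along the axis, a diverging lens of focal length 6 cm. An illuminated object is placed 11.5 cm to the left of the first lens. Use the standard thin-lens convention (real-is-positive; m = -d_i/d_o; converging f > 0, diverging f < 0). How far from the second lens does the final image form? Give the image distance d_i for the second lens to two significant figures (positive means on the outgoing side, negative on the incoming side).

Applying the thin-lens equation to the first lens, 1/6 = 1/11.5 + 1/d_i1, which gives d_i1 = 12.545 cm.
Object distance for lens 2: d_o2 = 23 - 12.545 = 10.455 cm.
Applying the thin-lens equation again with f_2 = -6 cm and d_o2 = 10.455 cm gives d_i2 = -3.812 cm.

-3.8 cm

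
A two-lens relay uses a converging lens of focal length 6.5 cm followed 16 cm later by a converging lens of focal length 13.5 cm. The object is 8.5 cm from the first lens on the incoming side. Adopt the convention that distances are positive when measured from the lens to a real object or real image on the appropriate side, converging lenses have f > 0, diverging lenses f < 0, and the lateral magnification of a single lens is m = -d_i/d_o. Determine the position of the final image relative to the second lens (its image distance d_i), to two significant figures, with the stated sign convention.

6.2 cm

First lens: d_i1 = 1/(1/6.5 - 1/8.5) = 27.625 cm.
This image would form 27.625 cm past lens 1, i.e. 11.625 cm beyond lens 2, so it is a virtual object for lens 2: d_o2 = 16 - 27.625 = -11.625 cm.
Second lens: d_i2 = 1/(1/13.5 - 1/(-11.625)) = 6.246 cm.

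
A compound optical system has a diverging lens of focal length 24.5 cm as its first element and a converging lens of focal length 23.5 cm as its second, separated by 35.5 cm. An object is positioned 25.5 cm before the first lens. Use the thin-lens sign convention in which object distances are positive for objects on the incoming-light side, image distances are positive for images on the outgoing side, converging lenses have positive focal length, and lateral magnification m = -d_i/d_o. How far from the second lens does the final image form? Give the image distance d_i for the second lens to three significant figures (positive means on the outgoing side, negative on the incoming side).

Applying the thin-lens equation to the first lens, 1/(-24.5) = 1/25.5 + 1/d_i1, which gives d_i1 = -12.495 cm.
With d_i1 < 0 the first image is virtual and lies on the object side; the object distance for lens 2 is d_o2 = 35.5 - (-12.495) = 47.995 cm.
Applying the thin-lens equation again with f_2 = 23.5 cm and d_o2 = 47.995 cm gives d_i2 = 46.045 cm.

46.0 cm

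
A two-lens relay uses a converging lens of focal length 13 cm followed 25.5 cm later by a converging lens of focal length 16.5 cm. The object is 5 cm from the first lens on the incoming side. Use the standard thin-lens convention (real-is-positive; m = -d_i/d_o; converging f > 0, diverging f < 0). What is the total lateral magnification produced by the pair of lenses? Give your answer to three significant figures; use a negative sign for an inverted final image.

Lens 1: 1/d_i1 = 1/f_1 - 1/d_o1 = 1/13 - 1/5 = -0.12308 cm^-1, so d_i1 = -8.125 cm.
m_1 = -(-8.125)/5 = 1.6250.
With d_i1 < 0 the first image is virtual and lies on the object side; the object distance for lens 2 is d_o2 = 25.5 - (-8.125) = 33.625 cm.
Lens 2: 1/d_i2 = 1/f_2 - 1/d_o2 = 1/16.5 - 1/(33.625) = 0.03087 cm^-1, so d_i2 = 32.398 cm.
m_2 = -(32.398)/(33.625) = -0.9635.
The system's lateral magnification is m_1 m_2 = (1.6250)(-0.9635) = -1.5657.

-1.57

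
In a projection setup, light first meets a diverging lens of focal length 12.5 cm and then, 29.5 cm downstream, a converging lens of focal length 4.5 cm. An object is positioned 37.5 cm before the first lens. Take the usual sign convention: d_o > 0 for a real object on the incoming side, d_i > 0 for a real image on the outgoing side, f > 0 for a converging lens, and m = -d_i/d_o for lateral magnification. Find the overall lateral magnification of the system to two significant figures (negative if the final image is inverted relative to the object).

Lens 1: 1/d_i1 = 1/f_1 - 1/d_o1 = 1/(-12.5) - 1/37.5 = -0.10667 cm^-1, so d_i1 = -9.375 cm.
m_1 = -(-9.375)/37.5 = 0.2500.
With d_i1 < 0 the first image is virtual and lies on the object side; the object distance for lens 2 is d_o2 = 29.5 - (-9.375) = 38.875 cm.
Lens 2: 1/d_i2 = 1/f_2 - 1/d_o2 = 1/4.5 - 1/(38.875) = 0.19650 cm^-1, so d_i2 = 5.089 cm.
m_2 = -(5.089)/(38.875) = -0.1309.
Overall magnification: m = m_1 m_2 = -0.0327.

-0.033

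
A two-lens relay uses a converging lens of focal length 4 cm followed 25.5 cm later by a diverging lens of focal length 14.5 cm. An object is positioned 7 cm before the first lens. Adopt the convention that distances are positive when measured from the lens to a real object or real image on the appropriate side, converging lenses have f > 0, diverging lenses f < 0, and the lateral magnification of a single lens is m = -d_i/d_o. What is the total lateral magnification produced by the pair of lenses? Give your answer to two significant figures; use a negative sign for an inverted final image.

-0.63

Lens 1: 1/d_i1 = 1/f_1 - 1/d_o1 = 1/4 - 1/7 = 0.10714 cm^-1, so d_i1 = 9.333 cm.
m_1 = -(9.333)/7 = -1.3333.
Object distance for lens 2: d_o2 = 25.5 - 9.333 = 16.167 cm.
Lens 2: 1/d_i2 = 1/f_2 - 1/d_o2 = 1/(-14.5) - 1/(16.167) = -0.13082 cm^-1, so d_i2 = -7.644 cm.
m_2 = -(-7.644)/(16.167) = 0.4728.
Overall magnification: m = m_1 m_2 = -0.6304.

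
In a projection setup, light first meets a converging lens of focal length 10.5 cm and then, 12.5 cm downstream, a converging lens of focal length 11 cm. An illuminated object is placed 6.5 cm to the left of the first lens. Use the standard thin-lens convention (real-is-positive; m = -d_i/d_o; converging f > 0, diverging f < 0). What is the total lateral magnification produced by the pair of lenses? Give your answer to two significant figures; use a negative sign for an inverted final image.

Applying the thin-lens equation to the first lens, 1/10.5 = 1/6.5 + 1/d_i1, which gives d_i1 = -17.062 cm.
Its lateral magnification is m_1 = -d_i1/d_o1 = -(-17.062)/6.5 = 2.6250.
With d_i1 < 0 the first image is virtual and lies on the object side; the object distance for lens 2 is d_o2 = 12.5 - (-17.062) = 29.562 cm.
Applying the thin-lens equation again with f_2 = 11 cm and d_o2 = 29.562 cm gives d_i2 = 17.519 cm.
m_2 = -(17.519)/(29.562) = -0.5926.
Total m = m_1 x m_2 = (2.6250)(-0.5926) = -1.5556.

-1.6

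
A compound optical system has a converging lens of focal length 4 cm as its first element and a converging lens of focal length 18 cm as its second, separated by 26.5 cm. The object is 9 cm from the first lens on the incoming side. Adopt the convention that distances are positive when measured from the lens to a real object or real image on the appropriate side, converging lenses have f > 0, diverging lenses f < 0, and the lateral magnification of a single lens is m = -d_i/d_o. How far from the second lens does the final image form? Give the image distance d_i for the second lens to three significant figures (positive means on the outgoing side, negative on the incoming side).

Applying the thin-lens equation to the first lens, 1/4 = 1/9 + 1/d_i1, which gives d_i1 = 7.200 cm.
The intermediate image is 7.200 cm to the right of lens 1, so d_o2 = L - d_i1 = 26.5 - 7.200 = 19.300 cm.
Applying the thin-lens equation again with f_2 = 18 cm and d_o2 = 19.300 cm gives d_i2 = 267.231 cm.

267 cm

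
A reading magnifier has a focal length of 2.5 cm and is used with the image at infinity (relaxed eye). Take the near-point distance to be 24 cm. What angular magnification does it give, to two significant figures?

9.6

M = D/f = 24/2.5 = 9.600.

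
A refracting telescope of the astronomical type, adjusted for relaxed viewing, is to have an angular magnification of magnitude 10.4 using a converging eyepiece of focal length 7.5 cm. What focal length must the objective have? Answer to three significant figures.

|M| = f_obj/|f_eye|, so f_obj = |M| x |f_eye| = 10.4 x 7.5 = 78.000 cm.

78.0 cm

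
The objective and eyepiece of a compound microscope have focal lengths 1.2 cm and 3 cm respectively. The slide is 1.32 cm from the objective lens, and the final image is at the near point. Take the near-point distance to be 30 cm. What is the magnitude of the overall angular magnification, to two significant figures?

110

Objective: 1/d_i = 1/f_obj - 1/d_o = 1/1.2 - 1/1.32 = 0.07576 cm^-1, so d_i = 13.200 cm.
m_obj = -d_i/d_o = -13.200/1.32 = -10.000.
Eyepiece angular magnification (image at near point): M_eye = 1 + D/f_e = 1 + 30/3 = 11.000.
Overall M = m_obj x M_eye = (-10.000)(11.000) = -110.00.
|M| = 110.00.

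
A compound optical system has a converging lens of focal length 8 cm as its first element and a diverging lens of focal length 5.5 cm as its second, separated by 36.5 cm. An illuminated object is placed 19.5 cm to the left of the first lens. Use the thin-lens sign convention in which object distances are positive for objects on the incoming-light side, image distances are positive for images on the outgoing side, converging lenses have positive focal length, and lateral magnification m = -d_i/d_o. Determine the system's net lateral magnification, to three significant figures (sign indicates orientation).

Applying the thin-lens equation to the first lens, 1/8 = 1/19.5 + 1/d_i1, which gives d_i1 = 13.565 cm.
Its lateral magnification is m_1 = -d_i1/d_o1 = -(13.565)/19.5 = -0.6957.
Object distance for lens 2: d_o2 = 36.5 - 13.565 = 22.935 cm.
Applying the thin-lens equation again with f_2 = -5.5 cm and d_o2 = 22.935 cm gives d_i2 = -4.436 cm.
m_2 = -(-4.436)/(22.935) = 0.1934.
Overall magnification: m = m_1 m_2 = -0.1346.

-0.135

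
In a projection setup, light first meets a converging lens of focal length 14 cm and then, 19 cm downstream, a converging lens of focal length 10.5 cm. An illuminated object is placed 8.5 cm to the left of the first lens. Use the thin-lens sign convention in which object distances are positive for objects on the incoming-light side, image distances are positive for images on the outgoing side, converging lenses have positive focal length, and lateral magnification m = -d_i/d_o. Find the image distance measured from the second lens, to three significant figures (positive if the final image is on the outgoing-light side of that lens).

14.2 cm

Lens 1: 1/d_i1 = 1/f_1 - 1/d_o1 = 1/14 - 1/8.5 = -0.04622 cm^-1, so d_i1 = -21.636 cm.
The intermediate image is virtual, 21.636 cm to the left of lens 1, so d_o2 = L - d_i1 = 19 - (-21.636) = 40.636 cm.
Lens 2: 1/d_i2 = 1/f_2 - 1/d_o2 = 1/10.5 - 1/(40.636) = 0.07063 cm^-1, so d_i2 = 14.158 cm.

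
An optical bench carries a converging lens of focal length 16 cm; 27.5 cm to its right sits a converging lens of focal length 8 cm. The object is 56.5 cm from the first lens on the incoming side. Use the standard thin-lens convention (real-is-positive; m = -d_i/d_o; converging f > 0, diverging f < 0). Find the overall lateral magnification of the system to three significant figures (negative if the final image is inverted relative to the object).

-1.12

First lens: d_i1 = 1/(1/16 - 1/56.5) = 22.321 cm.
m_1 = -(22.321)/56.5 = -0.3951.
That image sits 5.179 cm in front of the second lens, so d_o2 = 5.179 cm.
Second lens: d_i2 = 1/(1/8 - 1/(5.179)) = -14.687 cm.
m_2 = -(-14.687)/(5.179) = 2.8359.
Total m = m_1 x m_2 = (-0.3951)(2.8359) = -1.1204.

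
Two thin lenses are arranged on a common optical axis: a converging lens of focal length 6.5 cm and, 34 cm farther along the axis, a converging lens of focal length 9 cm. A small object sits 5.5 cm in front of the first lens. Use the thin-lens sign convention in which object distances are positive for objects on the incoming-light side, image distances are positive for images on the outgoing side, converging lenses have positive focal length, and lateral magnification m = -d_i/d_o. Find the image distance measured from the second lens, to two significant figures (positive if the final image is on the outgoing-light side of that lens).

First lens: d_i1 = 1/(1/6.5 - 1/5.5) = -35.750 cm.
The intermediate image is virtual, 35.750 cm to the left of lens 1, so d_o2 = L - d_i1 = 34 - (-35.750) = 69.750 cm.
Second lens: d_i2 = 1/(1/9 - 1/(69.750)) = 10.333 cm.

10 cm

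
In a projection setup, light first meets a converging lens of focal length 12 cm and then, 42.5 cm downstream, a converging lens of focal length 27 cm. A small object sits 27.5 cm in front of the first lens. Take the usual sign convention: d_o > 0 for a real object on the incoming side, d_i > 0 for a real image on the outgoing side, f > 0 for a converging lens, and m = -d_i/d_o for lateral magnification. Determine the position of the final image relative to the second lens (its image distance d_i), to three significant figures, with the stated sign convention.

Applying the thin-lens equation to the first lens, 1/12 = 1/27.5 + 1/d_i1, which gives d_i1 = 21.290 cm.
That image sits 21.210 cm in front of the second lens, so d_o2 = 21.210 cm.
Applying the thin-lens equation again with f_2 = 27 cm and d_o2 = 21.210 cm gives d_i2 = -98.900 cm.

-98.9 cm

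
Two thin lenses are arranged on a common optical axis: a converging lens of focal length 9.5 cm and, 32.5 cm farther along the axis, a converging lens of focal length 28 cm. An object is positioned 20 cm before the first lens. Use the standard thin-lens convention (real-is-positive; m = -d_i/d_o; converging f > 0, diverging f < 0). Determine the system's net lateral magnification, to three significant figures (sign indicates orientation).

-1.86

Applying the thin-lens equation to the first lens, 1/9.5 = 1/20 + 1/d_i1, which gives d_i1 = 18.095 cm.
Its lateral magnification is m_1 = -d_i1/d_o1 = -(18.095)/20 = -0.9048.
That image sits 14.405 cm in front of the second lens, so d_o2 = 14.405 cm.
Applying the thin-lens equation again with f_2 = 28 cm and d_o2 = 14.405 cm gives d_i2 = -29.667 cm.
m_2 = -(-29.667)/(14.405) = 2.0595.
Total m = m_1 x m_2 = (-0.9048)(2.0595) = -1.8634.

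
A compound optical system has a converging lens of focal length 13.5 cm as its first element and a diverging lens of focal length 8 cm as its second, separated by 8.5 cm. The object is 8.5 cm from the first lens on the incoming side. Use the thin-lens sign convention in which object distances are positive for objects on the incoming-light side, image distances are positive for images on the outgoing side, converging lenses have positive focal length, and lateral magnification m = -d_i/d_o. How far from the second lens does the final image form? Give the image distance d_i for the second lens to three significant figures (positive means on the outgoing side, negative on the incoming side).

-6.38 cm

Lens 1: 1/d_i1 = 1/f_1 - 1/d_o1 = 1/13.5 - 1/8.5 = -0.04357 cm^-1, so d_i1 = -22.950 cm.
With d_i1 < 0 the first image is virtual and lies on the object side; the object distance for lens 2 is d_o2 = 8.5 - (-22.950) = 31.450 cm.
Lens 2: 1/d_i2 = 1/f_2 - 1/d_o2 = 1/(-8) - 1/(31.450) = -0.15680 cm^-1, so d_i2 = -6.378 cm.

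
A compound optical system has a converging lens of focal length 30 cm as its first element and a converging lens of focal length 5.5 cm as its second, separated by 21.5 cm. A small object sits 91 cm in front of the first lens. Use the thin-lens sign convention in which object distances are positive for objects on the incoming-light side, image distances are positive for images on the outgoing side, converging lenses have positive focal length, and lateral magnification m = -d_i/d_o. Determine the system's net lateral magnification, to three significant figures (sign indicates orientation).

Lens 1: 1/d_i1 = 1/f_1 - 1/d_o1 = 1/30 - 1/91 = 0.02234 cm^-1, so d_i1 = 44.754 cm.
m_1 = -(44.754)/91 = -0.4918.
This image would form 44.754 cm past lens 1, i.e. 23.254 cm beyond lens 2, so it is a virtual object for lens 2: d_o2 = 21.5 - 44.754 = -23.254 cm.
Lens 2: 1/d_i2 = 1/f_2 - 1/d_o2 = 1/5.5 - 1/(-23.254) = 0.22482 cm^-1, so d_i2 = 4.448 cm.
m_2 = -(4.448)/(-23.254) = 0.1913.
Total m = m_1 x m_2 = (-0.4918)(0.1913) = -0.0941.

-0.0941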